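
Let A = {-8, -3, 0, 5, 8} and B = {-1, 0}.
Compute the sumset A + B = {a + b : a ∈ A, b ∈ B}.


A + B = {a + b : a ∈ A, b ∈ B}.
Enumerate all |A|·|B| = 5·2 = 10 pairs (a, b) and collect distinct sums.
a = -8: -8+-1=-9, -8+0=-8
a = -3: -3+-1=-4, -3+0=-3
a = 0: 0+-1=-1, 0+0=0
a = 5: 5+-1=4, 5+0=5
a = 8: 8+-1=7, 8+0=8
Collecting distinct sums: A + B = {-9, -8, -4, -3, -1, 0, 4, 5, 7, 8}
|A + B| = 10

A + B = {-9, -8, -4, -3, -1, 0, 4, 5, 7, 8}


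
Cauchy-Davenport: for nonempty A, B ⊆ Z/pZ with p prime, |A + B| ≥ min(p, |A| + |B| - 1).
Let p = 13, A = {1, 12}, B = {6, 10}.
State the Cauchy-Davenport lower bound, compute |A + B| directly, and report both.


Cauchy-Davenport: |A + B| ≥ min(p, |A| + |B| - 1) for A, B nonempty in Z/pZ.
|A| = 2, |B| = 2, p = 13.
CD lower bound = min(13, 2 + 2 - 1) = min(13, 3) = 3.
Compute A + B mod 13 directly:
a = 1: 1+6=7, 1+10=11
a = 12: 12+6=5, 12+10=9
A + B = {5, 7, 9, 11}, so |A + B| = 4.
Verify: 4 ≥ 3? Yes ✓.

CD lower bound = 3, actual |A + B| = 4.


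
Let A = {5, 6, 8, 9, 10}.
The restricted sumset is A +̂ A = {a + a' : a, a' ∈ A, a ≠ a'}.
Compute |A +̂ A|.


Restricted sumset: A +̂ A = {a + a' : a ∈ A, a' ∈ A, a ≠ a'}.
Equivalently, take A + A and drop any sum 2a that is achievable ONLY as a + a for a ∈ A (i.e. sums representable only with equal summands).
Enumerate pairs (a, a') with a < a' (symmetric, so each unordered pair gives one sum; this covers all a ≠ a'):
  5 + 6 = 11
  5 + 8 = 13
  5 + 9 = 14
  5 + 10 = 15
  6 + 8 = 14
  6 + 9 = 15
  6 + 10 = 16
  8 + 9 = 17
  8 + 10 = 18
  9 + 10 = 19
Collected distinct sums: {11, 13, 14, 15, 16, 17, 18, 19}
|A +̂ A| = 8
(Reference bound: |A +̂ A| ≥ 2|A| - 3 for |A| ≥ 2, with |A| = 5 giving ≥ 7.)

|A +̂ A| = 8


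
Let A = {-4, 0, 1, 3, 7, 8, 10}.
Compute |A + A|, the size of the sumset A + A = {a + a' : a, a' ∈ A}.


A + A = {a + a' : a, a' ∈ A}; |A| = 7.
General bounds: 2|A| - 1 ≤ |A + A| ≤ |A|(|A|+1)/2, i.e. 13 ≤ |A + A| ≤ 28.
Lower bound 2|A|-1 is attained iff A is an arithmetic progression.
Enumerate sums a + a' for a ≤ a' (symmetric, so this suffices):
a = -4: -4+-4=-8, -4+0=-4, -4+1=-3, -4+3=-1, -4+7=3, -4+8=4, -4+10=6
a = 0: 0+0=0, 0+1=1, 0+3=3, 0+7=7, 0+8=8, 0+10=10
a = 1: 1+1=2, 1+3=4, 1+7=8, 1+8=9, 1+10=11
a = 3: 3+3=6, 3+7=10, 3+8=11, 3+10=13
a = 7: 7+7=14, 7+8=15, 7+10=17
a = 8: 8+8=16, 8+10=18
a = 10: 10+10=20
Distinct sums: {-8, -4, -3, -1, 0, 1, 2, 3, 4, 6, 7, 8, 9, 10, 11, 13, 14, 15, 16, 17, 18, 20}
|A + A| = 22

|A + A| = 22


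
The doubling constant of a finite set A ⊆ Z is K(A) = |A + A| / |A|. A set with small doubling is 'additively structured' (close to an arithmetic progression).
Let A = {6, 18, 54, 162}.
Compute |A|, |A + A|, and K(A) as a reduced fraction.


|A| = 4.
Compute A + A by enumerating all 16 pairs.
A + A = {12, 24, 36, 60, 72, 108, 168, 180, 216, 324}, so |A + A| = 10.
K = |A + A| / |A| = 10/4 = 5/2 ≈ 2.5000.
Reference: AP of size 4 gives K = 7/4 ≈ 1.7500; a fully generic set of size 4 gives K ≈ 2.5000.

|A| = 4, |A + A| = 10, K = 10/4 = 5/2.


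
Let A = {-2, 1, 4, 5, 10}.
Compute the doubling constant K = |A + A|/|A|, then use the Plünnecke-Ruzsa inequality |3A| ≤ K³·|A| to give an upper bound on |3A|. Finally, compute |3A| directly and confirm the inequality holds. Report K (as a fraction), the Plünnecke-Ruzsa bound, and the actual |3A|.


|A| = 5.
Step 1: Compute A + A by enumerating all 25 pairs.
A + A = {-4, -1, 2, 3, 5, 6, 8, 9, 10, 11, 14, 15, 20}, so |A + A| = 13.
Step 2: Doubling constant K = |A + A|/|A| = 13/5 = 13/5 ≈ 2.6000.
Step 3: Plünnecke-Ruzsa gives |3A| ≤ K³·|A| = (2.6000)³ · 5 ≈ 87.8800.
Step 4: Compute 3A = A + A + A directly by enumerating all triples (a,b,c) ∈ A³; |3A| = 24.
Step 5: Check 24 ≤ 87.8800? Yes ✓.

K = 13/5, Plünnecke-Ruzsa bound K³|A| ≈ 87.8800, |3A| = 24, inequality holds.


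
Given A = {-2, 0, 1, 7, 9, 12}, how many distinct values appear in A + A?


A + A = {a + a' : a, a' ∈ A}; |A| = 6.
General bounds: 2|A| - 1 ≤ |A + A| ≤ |A|(|A|+1)/2, i.e. 11 ≤ |A + A| ≤ 21.
Lower bound 2|A|-1 is attained iff A is an arithmetic progression.
Enumerate sums a + a' for a ≤ a' (symmetric, so this suffices):
a = -2: -2+-2=-4, -2+0=-2, -2+1=-1, -2+7=5, -2+9=7, -2+12=10
a = 0: 0+0=0, 0+1=1, 0+7=7, 0+9=9, 0+12=12
a = 1: 1+1=2, 1+7=8, 1+9=10, 1+12=13
a = 7: 7+7=14, 7+9=16, 7+12=19
a = 9: 9+9=18, 9+12=21
a = 12: 12+12=24
Distinct sums: {-4, -2, -1, 0, 1, 2, 5, 7, 8, 9, 10, 12, 13, 14, 16, 18, 19, 21, 24}
|A + A| = 19

|A + A| = 19


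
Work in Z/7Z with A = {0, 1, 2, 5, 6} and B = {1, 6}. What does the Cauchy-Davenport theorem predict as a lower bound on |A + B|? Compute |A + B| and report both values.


Cauchy-Davenport: |A + B| ≥ min(p, |A| + |B| - 1) for A, B nonempty in Z/pZ.
|A| = 5, |B| = 2, p = 7.
CD lower bound = min(7, 5 + 2 - 1) = min(7, 6) = 6.
Compute A + B mod 7 directly:
a = 0: 0+1=1, 0+6=6
a = 1: 1+1=2, 1+6=0
a = 2: 2+1=3, 2+6=1
a = 5: 5+1=6, 5+6=4
a = 6: 6+1=0, 6+6=5
A + B = {0, 1, 2, 3, 4, 5, 6}, so |A + B| = 7.
Verify: 7 ≥ 6? Yes ✓.

CD lower bound = 6, actual |A + B| = 7.


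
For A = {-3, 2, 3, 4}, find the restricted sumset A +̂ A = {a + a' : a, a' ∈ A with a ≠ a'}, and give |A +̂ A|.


Restricted sumset: A +̂ A = {a + a' : a ∈ A, a' ∈ A, a ≠ a'}.
Equivalently, take A + A and drop any sum 2a that is achievable ONLY as a + a for a ∈ A (i.e. sums representable only with equal summands).
Enumerate pairs (a, a') with a < a' (symmetric, so each unordered pair gives one sum; this covers all a ≠ a'):
  -3 + 2 = -1
  -3 + 3 = 0
  -3 + 4 = 1
  2 + 3 = 5
  2 + 4 = 6
  3 + 4 = 7
Collected distinct sums: {-1, 0, 1, 5, 6, 7}
|A +̂ A| = 6
(Reference bound: |A +̂ A| ≥ 2|A| - 3 for |A| ≥ 2, with |A| = 4 giving ≥ 5.)

|A +̂ A| = 6


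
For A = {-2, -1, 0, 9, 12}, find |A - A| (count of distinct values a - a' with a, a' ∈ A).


A - A = {a - a' : a, a' ∈ A}; |A| = 5.
Bounds: 2|A|-1 ≤ |A - A| ≤ |A|² - |A| + 1, i.e. 9 ≤ |A - A| ≤ 21.
Note: 0 ∈ A - A always (from a - a). The set is symmetric: if d ∈ A - A then -d ∈ A - A.
Enumerate nonzero differences d = a - a' with a > a' (then include -d):
Positive differences: {1, 2, 3, 9, 10, 11, 12, 13, 14}
Full difference set: {0} ∪ (positive diffs) ∪ (negative diffs).
|A - A| = 1 + 2·9 = 19 (matches direct enumeration: 19).

|A - A| = 19


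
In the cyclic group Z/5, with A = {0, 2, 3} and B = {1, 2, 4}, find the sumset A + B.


Work in Z/5Z: reduce every sum a + b modulo 5.
Enumerate all 9 pairs:
a = 0: 0+1=1, 0+2=2, 0+4=4
a = 2: 2+1=3, 2+2=4, 2+4=1
a = 3: 3+1=4, 3+2=0, 3+4=2
Distinct residues collected: {0, 1, 2, 3, 4}
|A + B| = 5 (out of 5 total residues).

A + B = {0, 1, 2, 3, 4}


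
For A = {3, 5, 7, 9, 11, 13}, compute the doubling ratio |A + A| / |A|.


|A| = 6.
Compute A + A by enumerating all 36 pairs.
A + A = {6, 8, 10, 12, 14, 16, 18, 20, 22, 24, 26}, so |A + A| = 11.
K = |A + A| / |A| = 11/6 (already in lowest terms) ≈ 1.8333.
Reference: AP of size 6 gives K = 11/6 ≈ 1.8333; a fully generic set of size 6 gives K ≈ 3.5000.

|A| = 6, |A + A| = 11, K = 11/6.


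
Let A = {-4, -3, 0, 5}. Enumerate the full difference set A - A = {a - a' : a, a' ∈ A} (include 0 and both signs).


A - A = {a - a' : a, a' ∈ A}.
Compute a - a' for each ordered pair (a, a'):
a = -4: -4--4=0, -4--3=-1, -4-0=-4, -4-5=-9
a = -3: -3--4=1, -3--3=0, -3-0=-3, -3-5=-8
a = 0: 0--4=4, 0--3=3, 0-0=0, 0-5=-5
a = 5: 5--4=9, 5--3=8, 5-0=5, 5-5=0
Collecting distinct values (and noting 0 appears from a-a):
A - A = {-9, -8, -5, -4, -3, -1, 0, 1, 3, 4, 5, 8, 9}
|A - A| = 13

A - A = {-9, -8, -5, -4, -3, -1, 0, 1, 3, 4, 5, 8, 9}


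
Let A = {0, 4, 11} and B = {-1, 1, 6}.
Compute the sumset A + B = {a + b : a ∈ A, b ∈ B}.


A + B = {a + b : a ∈ A, b ∈ B}.
Enumerate all |A|·|B| = 3·3 = 9 pairs (a, b) and collect distinct sums.
a = 0: 0+-1=-1, 0+1=1, 0+6=6
a = 4: 4+-1=3, 4+1=5, 4+6=10
a = 11: 11+-1=10, 11+1=12, 11+6=17
Collecting distinct sums: A + B = {-1, 1, 3, 5, 6, 10, 12, 17}
|A + B| = 8

A + B = {-1, 1, 3, 5, 6, 10, 12, 17}


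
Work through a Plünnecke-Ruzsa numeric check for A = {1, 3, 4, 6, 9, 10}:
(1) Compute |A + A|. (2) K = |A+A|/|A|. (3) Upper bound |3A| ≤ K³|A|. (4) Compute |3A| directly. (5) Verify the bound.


|A| = 6.
Step 1: Compute A + A by enumerating all 36 pairs.
A + A = {2, 4, 5, 6, 7, 8, 9, 10, 11, 12, 13, 14, 15, 16, 18, 19, 20}, so |A + A| = 17.
Step 2: Doubling constant K = |A + A|/|A| = 17/6 = 17/6 ≈ 2.8333.
Step 3: Plünnecke-Ruzsa gives |3A| ≤ K³·|A| = (2.8333)³ · 6 ≈ 136.4722.
Step 4: Compute 3A = A + A + A directly by enumerating all triples (a,b,c) ∈ A³; |3A| = 27.
Step 5: Check 27 ≤ 136.4722? Yes ✓.

K = 17/6, Plünnecke-Ruzsa bound K³|A| ≈ 136.4722, |3A| = 27, inequality holds.


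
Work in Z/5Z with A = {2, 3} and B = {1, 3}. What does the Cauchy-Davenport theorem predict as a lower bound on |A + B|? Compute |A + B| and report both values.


Cauchy-Davenport: |A + B| ≥ min(p, |A| + |B| - 1) for A, B nonempty in Z/pZ.
|A| = 2, |B| = 2, p = 5.
CD lower bound = min(5, 2 + 2 - 1) = min(5, 3) = 3.
Compute A + B mod 5 directly:
a = 2: 2+1=3, 2+3=0
a = 3: 3+1=4, 3+3=1
A + B = {0, 1, 3, 4}, so |A + B| = 4.
Verify: 4 ≥ 3? Yes ✓.

CD lower bound = 3, actual |A + B| = 4.


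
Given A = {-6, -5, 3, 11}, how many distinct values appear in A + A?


A + A = {a + a' : a, a' ∈ A}; |A| = 4.
General bounds: 2|A| - 1 ≤ |A + A| ≤ |A|(|A|+1)/2, i.e. 7 ≤ |A + A| ≤ 10.
Lower bound 2|A|-1 is attained iff A is an arithmetic progression.
Enumerate sums a + a' for a ≤ a' (symmetric, so this suffices):
a = -6: -6+-6=-12, -6+-5=-11, -6+3=-3, -6+11=5
a = -5: -5+-5=-10, -5+3=-2, -5+11=6
a = 3: 3+3=6, 3+11=14
a = 11: 11+11=22
Distinct sums: {-12, -11, -10, -3, -2, 5, 6, 14, 22}
|A + A| = 9

|A + A| = 9


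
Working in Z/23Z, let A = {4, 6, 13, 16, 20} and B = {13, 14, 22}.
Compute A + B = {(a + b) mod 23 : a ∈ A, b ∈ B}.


Work in Z/23Z: reduce every sum a + b modulo 23.
Enumerate all 15 pairs:
a = 4: 4+13=17, 4+14=18, 4+22=3
a = 6: 6+13=19, 6+14=20, 6+22=5
a = 13: 13+13=3, 13+14=4, 13+22=12
a = 16: 16+13=6, 16+14=7, 16+22=15
a = 20: 20+13=10, 20+14=11, 20+22=19
Distinct residues collected: {3, 4, 5, 6, 7, 10, 11, 12, 15, 17, 18, 19, 20}
|A + B| = 13 (out of 23 total residues).

A + B = {3, 4, 5, 6, 7, 10, 11, 12, 15, 17, 18, 19, 20}


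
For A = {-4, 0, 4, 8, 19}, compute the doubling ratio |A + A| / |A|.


|A| = 5.
Compute A + A by enumerating all 25 pairs.
A + A = {-8, -4, 0, 4, 8, 12, 15, 16, 19, 23, 27, 38}, so |A + A| = 12.
K = |A + A| / |A| = 12/5 (already in lowest terms) ≈ 2.4000.
Reference: AP of size 5 gives K = 9/5 ≈ 1.8000; a fully generic set of size 5 gives K ≈ 3.0000.

|A| = 5, |A + A| = 12, K = 12/5.


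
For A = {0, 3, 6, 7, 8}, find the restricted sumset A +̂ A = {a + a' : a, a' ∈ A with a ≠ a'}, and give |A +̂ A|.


Restricted sumset: A +̂ A = {a + a' : a ∈ A, a' ∈ A, a ≠ a'}.
Equivalently, take A + A and drop any sum 2a that is achievable ONLY as a + a for a ∈ A (i.e. sums representable only with equal summands).
Enumerate pairs (a, a') with a < a' (symmetric, so each unordered pair gives one sum; this covers all a ≠ a'):
  0 + 3 = 3
  0 + 6 = 6
  0 + 7 = 7
  0 + 8 = 8
  3 + 6 = 9
  3 + 7 = 10
  3 + 8 = 11
  6 + 7 = 13
  6 + 8 = 14
  7 + 8 = 15
Collected distinct sums: {3, 6, 7, 8, 9, 10, 11, 13, 14, 15}
|A +̂ A| = 10
(Reference bound: |A +̂ A| ≥ 2|A| - 3 for |A| ≥ 2, with |A| = 5 giving ≥ 7.)

|A +̂ A| = 10


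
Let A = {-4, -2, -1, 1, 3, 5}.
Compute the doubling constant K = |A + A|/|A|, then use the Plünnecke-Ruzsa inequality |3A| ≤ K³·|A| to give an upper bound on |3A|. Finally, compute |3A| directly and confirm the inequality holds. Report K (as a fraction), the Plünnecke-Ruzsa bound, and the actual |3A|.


|A| = 6.
Step 1: Compute A + A by enumerating all 36 pairs.
A + A = {-8, -6, -5, -4, -3, -2, -1, 0, 1, 2, 3, 4, 6, 8, 10}, so |A + A| = 15.
Step 2: Doubling constant K = |A + A|/|A| = 15/6 = 15/6 ≈ 2.5000.
Step 3: Plünnecke-Ruzsa gives |3A| ≤ K³·|A| = (2.5000)³ · 6 ≈ 93.7500.
Step 4: Compute 3A = A + A + A directly by enumerating all triples (a,b,c) ∈ A³; |3A| = 24.
Step 5: Check 24 ≤ 93.7500? Yes ✓.

K = 15/6, Plünnecke-Ruzsa bound K³|A| ≈ 93.7500, |3A| = 24, inequality holds.


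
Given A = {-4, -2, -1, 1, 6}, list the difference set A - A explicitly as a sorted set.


A - A = {a - a' : a, a' ∈ A}.
Compute a - a' for each ordered pair (a, a'):
a = -4: -4--4=0, -4--2=-2, -4--1=-3, -4-1=-5, -4-6=-10
a = -2: -2--4=2, -2--2=0, -2--1=-1, -2-1=-3, -2-6=-8
a = -1: -1--4=3, -1--2=1, -1--1=0, -1-1=-2, -1-6=-7
a = 1: 1--4=5, 1--2=3, 1--1=2, 1-1=0, 1-6=-5
a = 6: 6--4=10, 6--2=8, 6--1=7, 6-1=5, 6-6=0
Collecting distinct values (and noting 0 appears from a-a):
A - A = {-10, -8, -7, -5, -3, -2, -1, 0, 1, 2, 3, 5, 7, 8, 10}
|A - A| = 15

A - A = {-10, -8, -7, -5, -3, -2, -1, 0, 1, 2, 3, 5, 7, 8, 10}


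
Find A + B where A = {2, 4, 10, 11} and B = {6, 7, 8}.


A + B = {a + b : a ∈ A, b ∈ B}.
Enumerate all |A|·|B| = 4·3 = 12 pairs (a, b) and collect distinct sums.
a = 2: 2+6=8, 2+7=9, 2+8=10
a = 4: 4+6=10, 4+7=11, 4+8=12
a = 10: 10+6=16, 10+7=17, 10+8=18
a = 11: 11+6=17, 11+7=18, 11+8=19
Collecting distinct sums: A + B = {8, 9, 10, 11, 12, 16, 17, 18, 19}
|A + B| = 9

A + B = {8, 9, 10, 11, 12, 16, 17, 18, 19}


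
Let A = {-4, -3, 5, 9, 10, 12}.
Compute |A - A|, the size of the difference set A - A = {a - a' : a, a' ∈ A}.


A - A = {a - a' : a, a' ∈ A}; |A| = 6.
Bounds: 2|A|-1 ≤ |A - A| ≤ |A|² - |A| + 1, i.e. 11 ≤ |A - A| ≤ 31.
Note: 0 ∈ A - A always (from a - a). The set is symmetric: if d ∈ A - A then -d ∈ A - A.
Enumerate nonzero differences d = a - a' with a > a' (then include -d):
Positive differences: {1, 2, 3, 4, 5, 7, 8, 9, 12, 13, 14, 15, 16}
Full difference set: {0} ∪ (positive diffs) ∪ (negative diffs).
|A - A| = 1 + 2·13 = 27 (matches direct enumeration: 27).

|A - A| = 27


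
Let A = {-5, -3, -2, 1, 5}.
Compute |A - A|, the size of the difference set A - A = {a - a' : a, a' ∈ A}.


A - A = {a - a' : a, a' ∈ A}; |A| = 5.
Bounds: 2|A|-1 ≤ |A - A| ≤ |A|² - |A| + 1, i.e. 9 ≤ |A - A| ≤ 21.
Note: 0 ∈ A - A always (from a - a). The set is symmetric: if d ∈ A - A then -d ∈ A - A.
Enumerate nonzero differences d = a - a' with a > a' (then include -d):
Positive differences: {1, 2, 3, 4, 6, 7, 8, 10}
Full difference set: {0} ∪ (positive diffs) ∪ (negative diffs).
|A - A| = 1 + 2·8 = 17 (matches direct enumeration: 17).

|A - A| = 17


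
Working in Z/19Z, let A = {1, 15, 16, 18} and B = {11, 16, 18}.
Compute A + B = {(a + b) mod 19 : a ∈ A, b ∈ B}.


Work in Z/19Z: reduce every sum a + b modulo 19.
Enumerate all 12 pairs:
a = 1: 1+11=12, 1+16=17, 1+18=0
a = 15: 15+11=7, 15+16=12, 15+18=14
a = 16: 16+11=8, 16+16=13, 16+18=15
a = 18: 18+11=10, 18+16=15, 18+18=17
Distinct residues collected: {0, 7, 8, 10, 12, 13, 14, 15, 17}
|A + B| = 9 (out of 19 total residues).

A + B = {0, 7, 8, 10, 12, 13, 14, 15, 17}


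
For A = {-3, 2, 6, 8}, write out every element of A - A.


A - A = {a - a' : a, a' ∈ A}.
Compute a - a' for each ordered pair (a, a'):
a = -3: -3--3=0, -3-2=-5, -3-6=-9, -3-8=-11
a = 2: 2--3=5, 2-2=0, 2-6=-4, 2-8=-6
a = 6: 6--3=9, 6-2=4, 6-6=0, 6-8=-2
a = 8: 8--3=11, 8-2=6, 8-6=2, 8-8=0
Collecting distinct values (and noting 0 appears from a-a):
A - A = {-11, -9, -6, -5, -4, -2, 0, 2, 4, 5, 6, 9, 11}
|A - A| = 13

A - A = {-11, -9, -6, -5, -4, -2, 0, 2, 4, 5, 6, 9, 11}


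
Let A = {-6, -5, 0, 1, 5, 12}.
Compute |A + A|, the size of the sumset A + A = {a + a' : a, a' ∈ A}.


A + A = {a + a' : a, a' ∈ A}; |A| = 6.
General bounds: 2|A| - 1 ≤ |A + A| ≤ |A|(|A|+1)/2, i.e. 11 ≤ |A + A| ≤ 21.
Lower bound 2|A|-1 is attained iff A is an arithmetic progression.
Enumerate sums a + a' for a ≤ a' (symmetric, so this suffices):
a = -6: -6+-6=-12, -6+-5=-11, -6+0=-6, -6+1=-5, -6+5=-1, -6+12=6
a = -5: -5+-5=-10, -5+0=-5, -5+1=-4, -5+5=0, -5+12=7
a = 0: 0+0=0, 0+1=1, 0+5=5, 0+12=12
a = 1: 1+1=2, 1+5=6, 1+12=13
a = 5: 5+5=10, 5+12=17
a = 12: 12+12=24
Distinct sums: {-12, -11, -10, -6, -5, -4, -1, 0, 1, 2, 5, 6, 7, 10, 12, 13, 17, 24}
|A + A| = 18

|A + A| = 18


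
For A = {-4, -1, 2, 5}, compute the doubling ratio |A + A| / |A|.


|A| = 4.
Compute A + A by enumerating all 16 pairs.
A + A = {-8, -5, -2, 1, 4, 7, 10}, so |A + A| = 7.
K = |A + A| / |A| = 7/4 (already in lowest terms) ≈ 1.7500.
Reference: AP of size 4 gives K = 7/4 ≈ 1.7500; a fully generic set of size 4 gives K ≈ 2.5000.

|A| = 4, |A + A| = 7, K = 7/4.


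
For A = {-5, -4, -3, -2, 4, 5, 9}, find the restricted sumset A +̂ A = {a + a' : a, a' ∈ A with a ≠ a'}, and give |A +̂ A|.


Restricted sumset: A +̂ A = {a + a' : a ∈ A, a' ∈ A, a ≠ a'}.
Equivalently, take A + A and drop any sum 2a that is achievable ONLY as a + a for a ∈ A (i.e. sums representable only with equal summands).
Enumerate pairs (a, a') with a < a' (symmetric, so each unordered pair gives one sum; this covers all a ≠ a'):
  -5 + -4 = -9
  -5 + -3 = -8
  -5 + -2 = -7
  -5 + 4 = -1
  -5 + 5 = 0
  -5 + 9 = 4
  -4 + -3 = -7
  -4 + -2 = -6
  -4 + 4 = 0
  -4 + 5 = 1
  -4 + 9 = 5
  -3 + -2 = -5
  -3 + 4 = 1
  -3 + 5 = 2
  -3 + 9 = 6
  -2 + 4 = 2
  -2 + 5 = 3
  -2 + 9 = 7
  4 + 5 = 9
  4 + 9 = 13
  5 + 9 = 14
Collected distinct sums: {-9, -8, -7, -6, -5, -1, 0, 1, 2, 3, 4, 5, 6, 7, 9, 13, 14}
|A +̂ A| = 17
(Reference bound: |A +̂ A| ≥ 2|A| - 3 for |A| ≥ 2, with |A| = 7 giving ≥ 11.)

|A +̂ A| = 17


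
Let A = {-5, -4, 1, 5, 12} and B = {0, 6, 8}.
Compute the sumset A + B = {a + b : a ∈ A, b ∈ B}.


A + B = {a + b : a ∈ A, b ∈ B}.
Enumerate all |A|·|B| = 5·3 = 15 pairs (a, b) and collect distinct sums.
a = -5: -5+0=-5, -5+6=1, -5+8=3
a = -4: -4+0=-4, -4+6=2, -4+8=4
a = 1: 1+0=1, 1+6=7, 1+8=9
a = 5: 5+0=5, 5+6=11, 5+8=13
a = 12: 12+0=12, 12+6=18, 12+8=20
Collecting distinct sums: A + B = {-5, -4, 1, 2, 3, 4, 5, 7, 9, 11, 12, 13, 18, 20}
|A + B| = 14

A + B = {-5, -4, 1, 2, 3, 4, 5, 7, 9, 11, 12, 13, 18, 20}


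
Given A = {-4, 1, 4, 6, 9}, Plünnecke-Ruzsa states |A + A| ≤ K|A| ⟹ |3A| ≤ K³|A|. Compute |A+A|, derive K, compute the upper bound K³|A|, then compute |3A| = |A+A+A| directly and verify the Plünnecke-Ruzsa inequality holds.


|A| = 5.
Step 1: Compute A + A by enumerating all 25 pairs.
A + A = {-8, -3, 0, 2, 5, 7, 8, 10, 12, 13, 15, 18}, so |A + A| = 12.
Step 2: Doubling constant K = |A + A|/|A| = 12/5 = 12/5 ≈ 2.4000.
Step 3: Plünnecke-Ruzsa gives |3A| ≤ K³·|A| = (2.4000)³ · 5 ≈ 69.1200.
Step 4: Compute 3A = A + A + A directly by enumerating all triples (a,b,c) ∈ A³; |3A| = 22.
Step 5: Check 22 ≤ 69.1200? Yes ✓.

K = 12/5, Plünnecke-Ruzsa bound K³|A| ≈ 69.1200, |3A| = 22, inequality holds.


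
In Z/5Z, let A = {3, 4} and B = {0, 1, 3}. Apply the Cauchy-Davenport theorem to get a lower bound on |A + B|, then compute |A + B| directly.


Cauchy-Davenport: |A + B| ≥ min(p, |A| + |B| - 1) for A, B nonempty in Z/pZ.
|A| = 2, |B| = 3, p = 5.
CD lower bound = min(5, 2 + 3 - 1) = min(5, 4) = 4.
Compute A + B mod 5 directly:
a = 3: 3+0=3, 3+1=4, 3+3=1
a = 4: 4+0=4, 4+1=0, 4+3=2
A + B = {0, 1, 2, 3, 4}, so |A + B| = 5.
Verify: 5 ≥ 4? Yes ✓.

CD lower bound = 4, actual |A + B| = 5.


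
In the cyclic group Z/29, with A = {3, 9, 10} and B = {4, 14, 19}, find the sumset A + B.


Work in Z/29Z: reduce every sum a + b modulo 29.
Enumerate all 9 pairs:
a = 3: 3+4=7, 3+14=17, 3+19=22
a = 9: 9+4=13, 9+14=23, 9+19=28
a = 10: 10+4=14, 10+14=24, 10+19=0
Distinct residues collected: {0, 7, 13, 14, 17, 22, 23, 24, 28}
|A + B| = 9 (out of 29 total residues).

A + B = {0, 7, 13, 14, 17, 22, 23, 24, 28}


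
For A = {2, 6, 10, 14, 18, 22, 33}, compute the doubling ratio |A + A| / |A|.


|A| = 7.
Compute A + A by enumerating all 49 pairs.
A + A = {4, 8, 12, 16, 20, 24, 28, 32, 35, 36, 39, 40, 43, 44, 47, 51, 55, 66}, so |A + A| = 18.
K = |A + A| / |A| = 18/7 (already in lowest terms) ≈ 2.5714.
Reference: AP of size 7 gives K = 13/7 ≈ 1.8571; a fully generic set of size 7 gives K ≈ 4.0000.

|A| = 7, |A + A| = 18, K = 18/7.


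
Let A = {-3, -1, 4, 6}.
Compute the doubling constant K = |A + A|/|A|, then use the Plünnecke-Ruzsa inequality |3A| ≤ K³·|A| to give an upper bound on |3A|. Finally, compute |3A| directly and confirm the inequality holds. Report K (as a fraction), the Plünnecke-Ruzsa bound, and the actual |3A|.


|A| = 4.
Step 1: Compute A + A by enumerating all 16 pairs.
A + A = {-6, -4, -2, 1, 3, 5, 8, 10, 12}, so |A + A| = 9.
Step 2: Doubling constant K = |A + A|/|A| = 9/4 = 9/4 ≈ 2.2500.
Step 3: Plünnecke-Ruzsa gives |3A| ≤ K³·|A| = (2.2500)³ · 4 ≈ 45.5625.
Step 4: Compute 3A = A + A + A directly by enumerating all triples (a,b,c) ∈ A³; |3A| = 16.
Step 5: Check 16 ≤ 45.5625? Yes ✓.

K = 9/4, Plünnecke-Ruzsa bound K³|A| ≈ 45.5625, |3A| = 16, inequality holds.


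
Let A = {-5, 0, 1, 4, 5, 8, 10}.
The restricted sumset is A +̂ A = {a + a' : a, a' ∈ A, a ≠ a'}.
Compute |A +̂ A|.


Restricted sumset: A +̂ A = {a + a' : a ∈ A, a' ∈ A, a ≠ a'}.
Equivalently, take A + A and drop any sum 2a that is achievable ONLY as a + a for a ∈ A (i.e. sums representable only with equal summands).
Enumerate pairs (a, a') with a < a' (symmetric, so each unordered pair gives one sum; this covers all a ≠ a'):
  -5 + 0 = -5
  -5 + 1 = -4
  -5 + 4 = -1
  -5 + 5 = 0
  -5 + 8 = 3
  -5 + 10 = 5
  0 + 1 = 1
  0 + 4 = 4
  0 + 5 = 5
  0 + 8 = 8
  0 + 10 = 10
  1 + 4 = 5
  1 + 5 = 6
  1 + 8 = 9
  1 + 10 = 11
  4 + 5 = 9
  4 + 8 = 12
  4 + 10 = 14
  5 + 8 = 13
  5 + 10 = 15
  8 + 10 = 18
Collected distinct sums: {-5, -4, -1, 0, 1, 3, 4, 5, 6, 8, 9, 10, 11, 12, 13, 14, 15, 18}
|A +̂ A| = 18
(Reference bound: |A +̂ A| ≥ 2|A| - 3 for |A| ≥ 2, with |A| = 7 giving ≥ 11.)

|A +̂ A| = 18


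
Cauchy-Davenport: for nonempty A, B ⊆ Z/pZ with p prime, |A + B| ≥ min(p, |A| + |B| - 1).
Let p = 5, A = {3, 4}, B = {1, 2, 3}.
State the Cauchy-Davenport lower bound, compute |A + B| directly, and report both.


Cauchy-Davenport: |A + B| ≥ min(p, |A| + |B| - 1) for A, B nonempty in Z/pZ.
|A| = 2, |B| = 3, p = 5.
CD lower bound = min(5, 2 + 3 - 1) = min(5, 4) = 4.
Compute A + B mod 5 directly:
a = 3: 3+1=4, 3+2=0, 3+3=1
a = 4: 4+1=0, 4+2=1, 4+3=2
A + B = {0, 1, 2, 4}, so |A + B| = 4.
Verify: 4 ≥ 4? Yes ✓.

CD lower bound = 4, actual |A + B| = 4.


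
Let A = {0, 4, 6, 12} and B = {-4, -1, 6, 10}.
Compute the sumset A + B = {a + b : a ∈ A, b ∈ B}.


A + B = {a + b : a ∈ A, b ∈ B}.
Enumerate all |A|·|B| = 4·4 = 16 pairs (a, b) and collect distinct sums.
a = 0: 0+-4=-4, 0+-1=-1, 0+6=6, 0+10=10
a = 4: 4+-4=0, 4+-1=3, 4+6=10, 4+10=14
a = 6: 6+-4=2, 6+-1=5, 6+6=12, 6+10=16
a = 12: 12+-4=8, 12+-1=11, 12+6=18, 12+10=22
Collecting distinct sums: A + B = {-4, -1, 0, 2, 3, 5, 6, 8, 10, 11, 12, 14, 16, 18, 22}
|A + B| = 15

A + B = {-4, -1, 0, 2, 3, 5, 6, 8, 10, 11, 12, 14, 16, 18, 22}


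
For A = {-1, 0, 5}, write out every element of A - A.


A - A = {a - a' : a, a' ∈ A}.
Compute a - a' for each ordered pair (a, a'):
a = -1: -1--1=0, -1-0=-1, -1-5=-6
a = 0: 0--1=1, 0-0=0, 0-5=-5
a = 5: 5--1=6, 5-0=5, 5-5=0
Collecting distinct values (and noting 0 appears from a-a):
A - A = {-6, -5, -1, 0, 1, 5, 6}
|A - A| = 7

A - A = {-6, -5, -1, 0, 1, 5, 6}


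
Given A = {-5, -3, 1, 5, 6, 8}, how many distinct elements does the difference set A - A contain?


A - A = {a - a' : a, a' ∈ A}; |A| = 6.
Bounds: 2|A|-1 ≤ |A - A| ≤ |A|² - |A| + 1, i.e. 11 ≤ |A - A| ≤ 31.
Note: 0 ∈ A - A always (from a - a). The set is symmetric: if d ∈ A - A then -d ∈ A - A.
Enumerate nonzero differences d = a - a' with a > a' (then include -d):
Positive differences: {1, 2, 3, 4, 5, 6, 7, 8, 9, 10, 11, 13}
Full difference set: {0} ∪ (positive diffs) ∪ (negative diffs).
|A - A| = 1 + 2·12 = 25 (matches direct enumeration: 25).

|A - A| = 25


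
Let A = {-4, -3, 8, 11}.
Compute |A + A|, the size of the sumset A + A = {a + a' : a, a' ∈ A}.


A + A = {a + a' : a, a' ∈ A}; |A| = 4.
General bounds: 2|A| - 1 ≤ |A + A| ≤ |A|(|A|+1)/2, i.e. 7 ≤ |A + A| ≤ 10.
Lower bound 2|A|-1 is attained iff A is an arithmetic progression.
Enumerate sums a + a' for a ≤ a' (symmetric, so this suffices):
a = -4: -4+-4=-8, -4+-3=-7, -4+8=4, -4+11=7
a = -3: -3+-3=-6, -3+8=5, -3+11=8
a = 8: 8+8=16, 8+11=19
a = 11: 11+11=22
Distinct sums: {-8, -7, -6, 4, 5, 7, 8, 16, 19, 22}
|A + A| = 10

|A + A| = 10


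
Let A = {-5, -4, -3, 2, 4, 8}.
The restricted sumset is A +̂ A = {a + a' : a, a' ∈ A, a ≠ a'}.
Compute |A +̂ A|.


Restricted sumset: A +̂ A = {a + a' : a ∈ A, a' ∈ A, a ≠ a'}.
Equivalently, take A + A and drop any sum 2a that is achievable ONLY as a + a for a ∈ A (i.e. sums representable only with equal summands).
Enumerate pairs (a, a') with a < a' (symmetric, so each unordered pair gives one sum; this covers all a ≠ a'):
  -5 + -4 = -9
  -5 + -3 = -8
  -5 + 2 = -3
  -5 + 4 = -1
  -5 + 8 = 3
  -4 + -3 = -7
  -4 + 2 = -2
  -4 + 4 = 0
  -4 + 8 = 4
  -3 + 2 = -1
  -3 + 4 = 1
  -3 + 8 = 5
  2 + 4 = 6
  2 + 8 = 10
  4 + 8 = 12
Collected distinct sums: {-9, -8, -7, -3, -2, -1, 0, 1, 3, 4, 5, 6, 10, 12}
|A +̂ A| = 14
(Reference bound: |A +̂ A| ≥ 2|A| - 3 for |A| ≥ 2, with |A| = 6 giving ≥ 9.)

|A +̂ A| = 14


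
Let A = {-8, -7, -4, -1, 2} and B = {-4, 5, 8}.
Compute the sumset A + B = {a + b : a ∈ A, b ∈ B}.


A + B = {a + b : a ∈ A, b ∈ B}.
Enumerate all |A|·|B| = 5·3 = 15 pairs (a, b) and collect distinct sums.
a = -8: -8+-4=-12, -8+5=-3, -8+8=0
a = -7: -7+-4=-11, -7+5=-2, -7+8=1
a = -4: -4+-4=-8, -4+5=1, -4+8=4
a = -1: -1+-4=-5, -1+5=4, -1+8=7
a = 2: 2+-4=-2, 2+5=7, 2+8=10
Collecting distinct sums: A + B = {-12, -11, -8, -5, -3, -2, 0, 1, 4, 7, 10}
|A + B| = 11

A + B = {-12, -11, -8, -5, -3, -2, 0, 1, 4, 7, 10}


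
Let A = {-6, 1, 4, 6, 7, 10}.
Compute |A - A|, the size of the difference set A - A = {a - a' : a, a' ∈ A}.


A - A = {a - a' : a, a' ∈ A}; |A| = 6.
Bounds: 2|A|-1 ≤ |A - A| ≤ |A|² - |A| + 1, i.e. 11 ≤ |A - A| ≤ 31.
Note: 0 ∈ A - A always (from a - a). The set is symmetric: if d ∈ A - A then -d ∈ A - A.
Enumerate nonzero differences d = a - a' with a > a' (then include -d):
Positive differences: {1, 2, 3, 4, 5, 6, 7, 9, 10, 12, 13, 16}
Full difference set: {0} ∪ (positive diffs) ∪ (negative diffs).
|A - A| = 1 + 2·12 = 25 (matches direct enumeration: 25).

|A - A| = 25


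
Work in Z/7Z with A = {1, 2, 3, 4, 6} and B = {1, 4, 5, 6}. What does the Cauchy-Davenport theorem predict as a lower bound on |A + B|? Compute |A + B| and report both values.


Cauchy-Davenport: |A + B| ≥ min(p, |A| + |B| - 1) for A, B nonempty in Z/pZ.
|A| = 5, |B| = 4, p = 7.
CD lower bound = min(7, 5 + 4 - 1) = min(7, 8) = 7.
Compute A + B mod 7 directly:
a = 1: 1+1=2, 1+4=5, 1+5=6, 1+6=0
a = 2: 2+1=3, 2+4=6, 2+5=0, 2+6=1
a = 3: 3+1=4, 3+4=0, 3+5=1, 3+6=2
a = 4: 4+1=5, 4+4=1, 4+5=2, 4+6=3
a = 6: 6+1=0, 6+4=3, 6+5=4, 6+6=5
A + B = {0, 1, 2, 3, 4, 5, 6}, so |A + B| = 7.
Verify: 7 ≥ 7? Yes ✓.

CD lower bound = 7, actual |A + B| = 7.


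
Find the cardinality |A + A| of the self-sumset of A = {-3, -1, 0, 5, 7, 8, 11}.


A + A = {a + a' : a, a' ∈ A}; |A| = 7.
General bounds: 2|A| - 1 ≤ |A + A| ≤ |A|(|A|+1)/2, i.e. 13 ≤ |A + A| ≤ 28.
Lower bound 2|A|-1 is attained iff A is an arithmetic progression.
Enumerate sums a + a' for a ≤ a' (symmetric, so this suffices):
a = -3: -3+-3=-6, -3+-1=-4, -3+0=-3, -3+5=2, -3+7=4, -3+8=5, -3+11=8
a = -1: -1+-1=-2, -1+0=-1, -1+5=4, -1+7=6, -1+8=7, -1+11=10
a = 0: 0+0=0, 0+5=5, 0+7=7, 0+8=8, 0+11=11
a = 5: 5+5=10, 5+7=12, 5+8=13, 5+11=16
a = 7: 7+7=14, 7+8=15, 7+11=18
a = 8: 8+8=16, 8+11=19
a = 11: 11+11=22
Distinct sums: {-6, -4, -3, -2, -1, 0, 2, 4, 5, 6, 7, 8, 10, 11, 12, 13, 14, 15, 16, 18, 19, 22}
|A + A| = 22

|A + A| = 22


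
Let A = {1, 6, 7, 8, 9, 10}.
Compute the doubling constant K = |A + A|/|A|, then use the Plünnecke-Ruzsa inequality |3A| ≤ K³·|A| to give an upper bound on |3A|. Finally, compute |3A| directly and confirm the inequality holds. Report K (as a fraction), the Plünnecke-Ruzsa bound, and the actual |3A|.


|A| = 6.
Step 1: Compute A + A by enumerating all 36 pairs.
A + A = {2, 7, 8, 9, 10, 11, 12, 13, 14, 15, 16, 17, 18, 19, 20}, so |A + A| = 15.
Step 2: Doubling constant K = |A + A|/|A| = 15/6 = 15/6 ≈ 2.5000.
Step 3: Plünnecke-Ruzsa gives |3A| ≤ K³·|A| = (2.5000)³ · 6 ≈ 93.7500.
Step 4: Compute 3A = A + A + A directly by enumerating all triples (a,b,c) ∈ A³; |3A| = 24.
Step 5: Check 24 ≤ 93.7500? Yes ✓.

K = 15/6, Plünnecke-Ruzsa bound K³|A| ≈ 93.7500, |3A| = 24, inequality holds.


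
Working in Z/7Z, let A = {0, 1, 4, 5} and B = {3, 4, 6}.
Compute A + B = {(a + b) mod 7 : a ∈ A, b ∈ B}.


Work in Z/7Z: reduce every sum a + b modulo 7.
Enumerate all 12 pairs:
a = 0: 0+3=3, 0+4=4, 0+6=6
a = 1: 1+3=4, 1+4=5, 1+6=0
a = 4: 4+3=0, 4+4=1, 4+6=3
a = 5: 5+3=1, 5+4=2, 5+6=4
Distinct residues collected: {0, 1, 2, 3, 4, 5, 6}
|A + B| = 7 (out of 7 total residues).

A + B = {0, 1, 2, 3, 4, 5, 6}


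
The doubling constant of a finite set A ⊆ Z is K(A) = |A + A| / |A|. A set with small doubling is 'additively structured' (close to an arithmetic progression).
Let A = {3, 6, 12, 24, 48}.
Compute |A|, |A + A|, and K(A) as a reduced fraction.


|A| = 5.
Compute A + A by enumerating all 25 pairs.
A + A = {6, 9, 12, 15, 18, 24, 27, 30, 36, 48, 51, 54, 60, 72, 96}, so |A + A| = 15.
K = |A + A| / |A| = 15/5 = 3/1 ≈ 3.0000.
Reference: AP of size 5 gives K = 9/5 ≈ 1.8000; a fully generic set of size 5 gives K ≈ 3.0000.

|A| = 5, |A + A| = 15, K = 15/5 = 3/1.


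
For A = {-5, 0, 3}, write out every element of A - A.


A - A = {a - a' : a, a' ∈ A}.
Compute a - a' for each ordered pair (a, a'):
a = -5: -5--5=0, -5-0=-5, -5-3=-8
a = 0: 0--5=5, 0-0=0, 0-3=-3
a = 3: 3--5=8, 3-0=3, 3-3=0
Collecting distinct values (and noting 0 appears from a-a):
A - A = {-8, -5, -3, 0, 3, 5, 8}
|A - A| = 7

A - A = {-8, -5, -3, 0, 3, 5, 8}


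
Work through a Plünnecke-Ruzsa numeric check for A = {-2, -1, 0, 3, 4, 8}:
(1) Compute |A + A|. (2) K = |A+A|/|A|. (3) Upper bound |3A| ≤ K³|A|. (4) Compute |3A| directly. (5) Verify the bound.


|A| = 6.
Step 1: Compute A + A by enumerating all 36 pairs.
A + A = {-4, -3, -2, -1, 0, 1, 2, 3, 4, 6, 7, 8, 11, 12, 16}, so |A + A| = 15.
Step 2: Doubling constant K = |A + A|/|A| = 15/6 = 15/6 ≈ 2.5000.
Step 3: Plünnecke-Ruzsa gives |3A| ≤ K³·|A| = (2.5000)³ · 6 ≈ 93.7500.
Step 4: Compute 3A = A + A + A directly by enumerating all triples (a,b,c) ∈ A³; |3A| = 25.
Step 5: Check 25 ≤ 93.7500? Yes ✓.

K = 15/6, Plünnecke-Ruzsa bound K³|A| ≈ 93.7500, |3A| = 25, inequality holds.


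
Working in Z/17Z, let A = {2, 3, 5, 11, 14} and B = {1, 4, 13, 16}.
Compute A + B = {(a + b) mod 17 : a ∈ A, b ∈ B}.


Work in Z/17Z: reduce every sum a + b modulo 17.
Enumerate all 20 pairs:
a = 2: 2+1=3, 2+4=6, 2+13=15, 2+16=1
a = 3: 3+1=4, 3+4=7, 3+13=16, 3+16=2
a = 5: 5+1=6, 5+4=9, 5+13=1, 5+16=4
a = 11: 11+1=12, 11+4=15, 11+13=7, 11+16=10
a = 14: 14+1=15, 14+4=1, 14+13=10, 14+16=13
Distinct residues collected: {1, 2, 3, 4, 6, 7, 9, 10, 12, 13, 15, 16}
|A + B| = 12 (out of 17 total residues).

A + B = {1, 2, 3, 4, 6, 7, 9, 10, 12, 13, 15, 16}


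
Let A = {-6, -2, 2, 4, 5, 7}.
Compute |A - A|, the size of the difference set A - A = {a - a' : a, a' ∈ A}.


A - A = {a - a' : a, a' ∈ A}; |A| = 6.
Bounds: 2|A|-1 ≤ |A - A| ≤ |A|² - |A| + 1, i.e. 11 ≤ |A - A| ≤ 31.
Note: 0 ∈ A - A always (from a - a). The set is symmetric: if d ∈ A - A then -d ∈ A - A.
Enumerate nonzero differences d = a - a' with a > a' (then include -d):
Positive differences: {1, 2, 3, 4, 5, 6, 7, 8, 9, 10, 11, 13}
Full difference set: {0} ∪ (positive diffs) ∪ (negative diffs).
|A - A| = 1 + 2·12 = 25 (matches direct enumeration: 25).

|A - A| = 25


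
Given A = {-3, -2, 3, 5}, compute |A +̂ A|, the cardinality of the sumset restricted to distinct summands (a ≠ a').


Restricted sumset: A +̂ A = {a + a' : a ∈ A, a' ∈ A, a ≠ a'}.
Equivalently, take A + A and drop any sum 2a that is achievable ONLY as a + a for a ∈ A (i.e. sums representable only with equal summands).
Enumerate pairs (a, a') with a < a' (symmetric, so each unordered pair gives one sum; this covers all a ≠ a'):
  -3 + -2 = -5
  -3 + 3 = 0
  -3 + 5 = 2
  -2 + 3 = 1
  -2 + 5 = 3
  3 + 5 = 8
Collected distinct sums: {-5, 0, 1, 2, 3, 8}
|A +̂ A| = 6
(Reference bound: |A +̂ A| ≥ 2|A| - 3 for |A| ≥ 2, with |A| = 4 giving ≥ 5.)

|A +̂ A| = 6


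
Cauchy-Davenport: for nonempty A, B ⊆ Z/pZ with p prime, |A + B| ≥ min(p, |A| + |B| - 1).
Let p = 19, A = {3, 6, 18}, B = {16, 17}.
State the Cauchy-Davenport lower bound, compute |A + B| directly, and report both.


Cauchy-Davenport: |A + B| ≥ min(p, |A| + |B| - 1) for A, B nonempty in Z/pZ.
|A| = 3, |B| = 2, p = 19.
CD lower bound = min(19, 3 + 2 - 1) = min(19, 4) = 4.
Compute A + B mod 19 directly:
a = 3: 3+16=0, 3+17=1
a = 6: 6+16=3, 6+17=4
a = 18: 18+16=15, 18+17=16
A + B = {0, 1, 3, 4, 15, 16}, so |A + B| = 6.
Verify: 6 ≥ 4? Yes ✓.

CD lower bound = 4, actual |A + B| = 6.


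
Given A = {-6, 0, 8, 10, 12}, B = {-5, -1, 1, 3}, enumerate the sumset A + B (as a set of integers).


A + B = {a + b : a ∈ A, b ∈ B}.
Enumerate all |A|·|B| = 5·4 = 20 pairs (a, b) and collect distinct sums.
a = -6: -6+-5=-11, -6+-1=-7, -6+1=-5, -6+3=-3
a = 0: 0+-5=-5, 0+-1=-1, 0+1=1, 0+3=3
a = 8: 8+-5=3, 8+-1=7, 8+1=9, 8+3=11
a = 10: 10+-5=5, 10+-1=9, 10+1=11, 10+3=13
a = 12: 12+-5=7, 12+-1=11, 12+1=13, 12+3=15
Collecting distinct sums: A + B = {-11, -7, -5, -3, -1, 1, 3, 5, 7, 9, 11, 13, 15}
|A + B| = 13

A + B = {-11, -7, -5, -3, -1, 1, 3, 5, 7, 9, 11, 13, 15}


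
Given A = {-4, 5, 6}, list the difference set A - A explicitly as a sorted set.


A - A = {a - a' : a, a' ∈ A}.
Compute a - a' for each ordered pair (a, a'):
a = -4: -4--4=0, -4-5=-9, -4-6=-10
a = 5: 5--4=9, 5-5=0, 5-6=-1
a = 6: 6--4=10, 6-5=1, 6-6=0
Collecting distinct values (and noting 0 appears from a-a):
A - A = {-10, -9, -1, 0, 1, 9, 10}
|A - A| = 7

A - A = {-10, -9, -1, 0, 1, 9, 10}


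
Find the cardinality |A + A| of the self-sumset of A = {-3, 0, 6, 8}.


A + A = {a + a' : a, a' ∈ A}; |A| = 4.
General bounds: 2|A| - 1 ≤ |A + A| ≤ |A|(|A|+1)/2, i.e. 7 ≤ |A + A| ≤ 10.
Lower bound 2|A|-1 is attained iff A is an arithmetic progression.
Enumerate sums a + a' for a ≤ a' (symmetric, so this suffices):
a = -3: -3+-3=-6, -3+0=-3, -3+6=3, -3+8=5
a = 0: 0+0=0, 0+6=6, 0+8=8
a = 6: 6+6=12, 6+8=14
a = 8: 8+8=16
Distinct sums: {-6, -3, 0, 3, 5, 6, 8, 12, 14, 16}
|A + A| = 10

|A + A| = 10


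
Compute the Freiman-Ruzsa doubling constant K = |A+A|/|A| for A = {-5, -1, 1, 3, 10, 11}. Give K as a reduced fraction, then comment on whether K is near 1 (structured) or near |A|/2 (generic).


|A| = 6.
Compute A + A by enumerating all 36 pairs.
A + A = {-10, -6, -4, -2, 0, 2, 4, 5, 6, 9, 10, 11, 12, 13, 14, 20, 21, 22}, so |A + A| = 18.
K = |A + A| / |A| = 18/6 = 3/1 ≈ 3.0000.
Reference: AP of size 6 gives K = 11/6 ≈ 1.8333; a fully generic set of size 6 gives K ≈ 3.5000.

|A| = 6, |A + A| = 18, K = 18/6 = 3/1.


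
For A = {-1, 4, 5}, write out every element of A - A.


A - A = {a - a' : a, a' ∈ A}.
Compute a - a' for each ordered pair (a, a'):
a = -1: -1--1=0, -1-4=-5, -1-5=-6
a = 4: 4--1=5, 4-4=0, 4-5=-1
a = 5: 5--1=6, 5-4=1, 5-5=0
Collecting distinct values (and noting 0 appears from a-a):
A - A = {-6, -5, -1, 0, 1, 5, 6}
|A - A| = 7

A - A = {-6, -5, -1, 0, 1, 5, 6}


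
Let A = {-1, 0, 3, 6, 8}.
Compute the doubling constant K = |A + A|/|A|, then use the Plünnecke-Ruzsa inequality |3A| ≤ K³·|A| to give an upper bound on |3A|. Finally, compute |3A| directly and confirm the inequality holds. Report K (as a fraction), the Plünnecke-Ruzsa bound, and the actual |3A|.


|A| = 5.
Step 1: Compute A + A by enumerating all 25 pairs.
A + A = {-2, -1, 0, 2, 3, 5, 6, 7, 8, 9, 11, 12, 14, 16}, so |A + A| = 14.
Step 2: Doubling constant K = |A + A|/|A| = 14/5 = 14/5 ≈ 2.8000.
Step 3: Plünnecke-Ruzsa gives |3A| ≤ K³·|A| = (2.8000)³ · 5 ≈ 109.7600.
Step 4: Compute 3A = A + A + A directly by enumerating all triples (a,b,c) ∈ A³; |3A| = 26.
Step 5: Check 26 ≤ 109.7600? Yes ✓.

K = 14/5, Plünnecke-Ruzsa bound K³|A| ≈ 109.7600, |3A| = 26, inequality holds.


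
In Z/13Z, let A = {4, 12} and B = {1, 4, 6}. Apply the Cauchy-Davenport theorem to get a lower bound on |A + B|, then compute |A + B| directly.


Cauchy-Davenport: |A + B| ≥ min(p, |A| + |B| - 1) for A, B nonempty in Z/pZ.
|A| = 2, |B| = 3, p = 13.
CD lower bound = min(13, 2 + 3 - 1) = min(13, 4) = 4.
Compute A + B mod 13 directly:
a = 4: 4+1=5, 4+4=8, 4+6=10
a = 12: 12+1=0, 12+4=3, 12+6=5
A + B = {0, 3, 5, 8, 10}, so |A + B| = 5.
Verify: 5 ≥ 4? Yes ✓.

CD lower bound = 4, actual |A + B| = 5.


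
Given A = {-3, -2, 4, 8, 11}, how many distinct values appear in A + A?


A + A = {a + a' : a, a' ∈ A}; |A| = 5.
General bounds: 2|A| - 1 ≤ |A + A| ≤ |A|(|A|+1)/2, i.e. 9 ≤ |A + A| ≤ 15.
Lower bound 2|A|-1 is attained iff A is an arithmetic progression.
Enumerate sums a + a' for a ≤ a' (symmetric, so this suffices):
a = -3: -3+-3=-6, -3+-2=-5, -3+4=1, -3+8=5, -3+11=8
a = -2: -2+-2=-4, -2+4=2, -2+8=6, -2+11=9
a = 4: 4+4=8, 4+8=12, 4+11=15
a = 8: 8+8=16, 8+11=19
a = 11: 11+11=22
Distinct sums: {-6, -5, -4, 1, 2, 5, 6, 8, 9, 12, 15, 16, 19, 22}
|A + A| = 14

|A + A| = 14


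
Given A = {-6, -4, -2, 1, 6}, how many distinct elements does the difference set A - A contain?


A - A = {a - a' : a, a' ∈ A}; |A| = 5.
Bounds: 2|A|-1 ≤ |A - A| ≤ |A|² - |A| + 1, i.e. 9 ≤ |A - A| ≤ 21.
Note: 0 ∈ A - A always (from a - a). The set is symmetric: if d ∈ A - A then -d ∈ A - A.
Enumerate nonzero differences d = a - a' with a > a' (then include -d):
Positive differences: {2, 3, 4, 5, 7, 8, 10, 12}
Full difference set: {0} ∪ (positive diffs) ∪ (negative diffs).
|A - A| = 1 + 2·8 = 17 (matches direct enumeration: 17).

|A - A| = 17


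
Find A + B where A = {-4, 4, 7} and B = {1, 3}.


A + B = {a + b : a ∈ A, b ∈ B}.
Enumerate all |A|·|B| = 3·2 = 6 pairs (a, b) and collect distinct sums.
a = -4: -4+1=-3, -4+3=-1
a = 4: 4+1=5, 4+3=7
a = 7: 7+1=8, 7+3=10
Collecting distinct sums: A + B = {-3, -1, 5, 7, 8, 10}
|A + B| = 6

A + B = {-3, -1, 5, 7, 8, 10}


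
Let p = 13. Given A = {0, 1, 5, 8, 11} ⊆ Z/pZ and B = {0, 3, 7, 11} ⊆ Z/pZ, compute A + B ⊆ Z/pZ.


Work in Z/13Z: reduce every sum a + b modulo 13.
Enumerate all 20 pairs:
a = 0: 0+0=0, 0+3=3, 0+7=7, 0+11=11
a = 1: 1+0=1, 1+3=4, 1+7=8, 1+11=12
a = 5: 5+0=5, 5+3=8, 5+7=12, 5+11=3
a = 8: 8+0=8, 8+3=11, 8+7=2, 8+11=6
a = 11: 11+0=11, 11+3=1, 11+7=5, 11+11=9
Distinct residues collected: {0, 1, 2, 3, 4, 5, 6, 7, 8, 9, 11, 12}
|A + B| = 12 (out of 13 total residues).

A + B = {0, 1, 2, 3, 4, 5, 6, 7, 8, 9, 11, 12}


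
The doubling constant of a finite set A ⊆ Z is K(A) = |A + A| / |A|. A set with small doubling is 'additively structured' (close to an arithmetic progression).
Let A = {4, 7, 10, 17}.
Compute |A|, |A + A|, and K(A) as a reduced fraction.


|A| = 4.
Compute A + A by enumerating all 16 pairs.
A + A = {8, 11, 14, 17, 20, 21, 24, 27, 34}, so |A + A| = 9.
K = |A + A| / |A| = 9/4 (already in lowest terms) ≈ 2.2500.
Reference: AP of size 4 gives K = 7/4 ≈ 1.7500; a fully generic set of size 4 gives K ≈ 2.5000.

|A| = 4, |A + A| = 9, K = 9/4.


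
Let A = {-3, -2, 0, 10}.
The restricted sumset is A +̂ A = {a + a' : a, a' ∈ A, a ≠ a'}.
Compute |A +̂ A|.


Restricted sumset: A +̂ A = {a + a' : a ∈ A, a' ∈ A, a ≠ a'}.
Equivalently, take A + A and drop any sum 2a that is achievable ONLY as a + a for a ∈ A (i.e. sums representable only with equal summands).
Enumerate pairs (a, a') with a < a' (symmetric, so each unordered pair gives one sum; this covers all a ≠ a'):
  -3 + -2 = -5
  -3 + 0 = -3
  -3 + 10 = 7
  -2 + 0 = -2
  -2 + 10 = 8
  0 + 10 = 10
Collected distinct sums: {-5, -3, -2, 7, 8, 10}
|A +̂ A| = 6
(Reference bound: |A +̂ A| ≥ 2|A| - 3 for |A| ≥ 2, with |A| = 4 giving ≥ 5.)

|A +̂ A| = 6
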